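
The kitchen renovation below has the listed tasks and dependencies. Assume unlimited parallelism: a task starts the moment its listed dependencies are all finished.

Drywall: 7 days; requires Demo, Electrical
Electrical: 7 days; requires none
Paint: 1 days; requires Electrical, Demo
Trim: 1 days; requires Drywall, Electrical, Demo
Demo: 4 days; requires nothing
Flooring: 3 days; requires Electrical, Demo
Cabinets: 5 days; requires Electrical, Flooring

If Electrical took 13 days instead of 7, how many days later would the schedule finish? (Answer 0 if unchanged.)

The binding path is Electrical→Drywall→Trim = 7+7+1 = 15; finish at 15 days.
Electrical lies on that path, so at 13 days the path becomes 21 days.
That remains the longest chain; total 21 days.
Change in finish: 21 − 15 = +6 days.

6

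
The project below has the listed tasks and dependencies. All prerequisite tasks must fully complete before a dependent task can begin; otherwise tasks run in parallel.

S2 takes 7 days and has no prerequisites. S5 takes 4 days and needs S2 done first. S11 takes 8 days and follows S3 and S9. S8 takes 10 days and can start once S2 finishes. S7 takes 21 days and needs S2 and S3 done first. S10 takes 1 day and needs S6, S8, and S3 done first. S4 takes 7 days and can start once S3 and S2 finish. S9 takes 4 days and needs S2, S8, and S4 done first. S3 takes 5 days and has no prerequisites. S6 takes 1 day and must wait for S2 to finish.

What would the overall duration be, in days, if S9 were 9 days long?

As given, the longest chain is S2→S8→S9→S11 = 7+10+4+8 = 29, so the finish is 29 days.
S9 is on the critical path; changing it to 9 makes that path 34 days.
No other chain overtakes it, so the finish is 34 days.

34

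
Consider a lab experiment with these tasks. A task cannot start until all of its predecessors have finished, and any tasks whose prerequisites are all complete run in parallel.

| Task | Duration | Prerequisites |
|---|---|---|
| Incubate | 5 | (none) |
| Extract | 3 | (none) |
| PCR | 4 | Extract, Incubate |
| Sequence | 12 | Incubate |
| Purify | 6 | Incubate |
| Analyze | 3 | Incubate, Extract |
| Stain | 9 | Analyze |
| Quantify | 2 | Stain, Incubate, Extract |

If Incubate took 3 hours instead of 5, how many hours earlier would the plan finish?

Baseline: Incubate→Analyze→Stain→Quantify = 5+3+9+2 = 19 → 19 hours.
Incubate lies on that path, so at 3 hours the path becomes 17 hours.
No other chain overtakes it, so the finish is 17 hours.
Change in finish: 17 − 19 = -2 hours.

2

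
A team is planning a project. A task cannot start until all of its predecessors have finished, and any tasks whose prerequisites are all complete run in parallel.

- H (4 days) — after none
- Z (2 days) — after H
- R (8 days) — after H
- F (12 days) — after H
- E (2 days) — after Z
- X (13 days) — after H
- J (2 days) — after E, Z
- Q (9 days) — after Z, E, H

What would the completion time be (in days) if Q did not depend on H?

17

With the dependency in place, H→Z→E→Q = 4+2+2+9 = 17 sets the finish at 17 days.
Dropping H→Q doesn't change Q's earliest start (8); another predecessor still binds.
The longest chain is now H→Z→E→Q = 4+2+2+9 = 17, so the project takes 17 days.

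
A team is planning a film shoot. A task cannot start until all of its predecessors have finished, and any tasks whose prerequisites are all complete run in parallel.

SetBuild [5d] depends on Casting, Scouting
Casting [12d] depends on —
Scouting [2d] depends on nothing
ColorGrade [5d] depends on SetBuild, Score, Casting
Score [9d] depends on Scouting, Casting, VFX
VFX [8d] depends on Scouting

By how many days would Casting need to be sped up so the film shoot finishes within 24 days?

Current finish: 26 days; target: 24.
Casting is on every critical path, so each day cut from Casting cuts the finish by one (this holds down to a finish of 24).
Need 26 − 24 = 2 days off Casting → Casting becomes 10 days, finish becomes 24.

2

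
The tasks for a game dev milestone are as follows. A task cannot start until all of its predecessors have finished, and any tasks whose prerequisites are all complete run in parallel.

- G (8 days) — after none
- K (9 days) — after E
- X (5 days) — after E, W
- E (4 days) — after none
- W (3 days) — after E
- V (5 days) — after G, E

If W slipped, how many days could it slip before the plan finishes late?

G→V = 8+5 = 13 sets the makespan at 13 days.
Longest path through W: 12 days (earliest finish 7, latest finish 8).
Slack of W = 5 − 4 = 1 day.

1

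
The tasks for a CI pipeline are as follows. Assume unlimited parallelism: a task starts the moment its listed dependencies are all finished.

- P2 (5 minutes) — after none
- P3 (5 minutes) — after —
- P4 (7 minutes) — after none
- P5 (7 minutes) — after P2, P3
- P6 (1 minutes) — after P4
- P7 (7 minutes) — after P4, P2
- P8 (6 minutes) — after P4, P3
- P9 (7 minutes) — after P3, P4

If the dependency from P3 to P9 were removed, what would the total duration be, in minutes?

14

With the dependency in place, P4→P7 = 7+7 = 14 sets the finish at 14 minutes.
Dropping P3→P9 doesn't change P9's earliest start (7); another predecessor still binds.
After: P4→P7 = 7+7 = 14 → 14 minutes.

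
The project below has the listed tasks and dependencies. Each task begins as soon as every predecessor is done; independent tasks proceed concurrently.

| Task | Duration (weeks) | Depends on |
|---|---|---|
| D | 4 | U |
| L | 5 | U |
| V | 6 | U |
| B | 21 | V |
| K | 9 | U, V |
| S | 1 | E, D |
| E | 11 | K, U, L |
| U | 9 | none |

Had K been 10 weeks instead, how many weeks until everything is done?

As given, the longest chain is U→V→K→E→S = 9+6+9+11+1 = 36, so the finish is 36 weeks.
Since K is critical, the +1 change carries straight to that chain (now 37 weeks).
No other chain overtakes it, so the finish is 37 weeks.

37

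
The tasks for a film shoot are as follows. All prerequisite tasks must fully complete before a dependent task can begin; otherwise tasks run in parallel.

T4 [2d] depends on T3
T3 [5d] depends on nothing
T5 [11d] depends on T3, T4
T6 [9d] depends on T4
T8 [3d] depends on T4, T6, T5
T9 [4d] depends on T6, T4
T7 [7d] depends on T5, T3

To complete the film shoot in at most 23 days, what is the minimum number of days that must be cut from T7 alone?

2

Current finish: 25 days; target: 23.
T7 is on every critical path, so each day cut from T7 cuts the finish by one (this holds down to a finish of 21).
Need 25 − 23 = 2 days off T7 → T7 becomes 5 days, finish becomes 23.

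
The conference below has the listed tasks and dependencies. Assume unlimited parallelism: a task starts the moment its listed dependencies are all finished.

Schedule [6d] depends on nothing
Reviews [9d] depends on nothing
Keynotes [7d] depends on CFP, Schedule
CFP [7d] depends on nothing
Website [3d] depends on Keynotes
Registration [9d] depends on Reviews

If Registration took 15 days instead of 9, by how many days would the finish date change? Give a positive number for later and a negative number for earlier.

6

As given, the longest chain is Reviews→Registration = 9+9 = 18, so the finish is 18 days.
Since Registration is critical, the +6 change carries straight to that chain (now 24 days).
That remains the longest chain; total 24 days.
Change in finish: 24 − 18 = +6 days.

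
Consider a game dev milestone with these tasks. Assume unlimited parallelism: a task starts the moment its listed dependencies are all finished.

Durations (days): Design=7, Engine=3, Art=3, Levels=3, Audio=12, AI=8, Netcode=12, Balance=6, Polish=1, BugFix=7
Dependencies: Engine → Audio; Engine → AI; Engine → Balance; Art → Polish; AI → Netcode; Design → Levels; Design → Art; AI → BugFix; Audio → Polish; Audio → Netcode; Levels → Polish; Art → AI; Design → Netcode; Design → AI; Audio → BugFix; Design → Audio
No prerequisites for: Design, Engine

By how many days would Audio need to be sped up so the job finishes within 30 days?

1

Current finish: 31 days; target: 30.
Audio is on every critical path, so each day cut from Audio cuts the finish by one (this holds down to a finish of 30).
Need 31 − 30 = 1 day off Audio → Audio becomes 11 days, finish becomes 30.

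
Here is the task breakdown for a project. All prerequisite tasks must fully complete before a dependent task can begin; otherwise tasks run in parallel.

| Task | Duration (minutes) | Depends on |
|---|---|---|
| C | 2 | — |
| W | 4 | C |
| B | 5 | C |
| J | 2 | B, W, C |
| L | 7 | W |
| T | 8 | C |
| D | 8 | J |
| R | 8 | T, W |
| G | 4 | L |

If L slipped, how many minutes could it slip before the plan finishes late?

1

The longest chain is C→T→R = 2+8+8 = 18; overall finish 18 minutes.
L finishes as early as 13 and must finish by 14.
Slack of L = 7 − 6 = 1 minute.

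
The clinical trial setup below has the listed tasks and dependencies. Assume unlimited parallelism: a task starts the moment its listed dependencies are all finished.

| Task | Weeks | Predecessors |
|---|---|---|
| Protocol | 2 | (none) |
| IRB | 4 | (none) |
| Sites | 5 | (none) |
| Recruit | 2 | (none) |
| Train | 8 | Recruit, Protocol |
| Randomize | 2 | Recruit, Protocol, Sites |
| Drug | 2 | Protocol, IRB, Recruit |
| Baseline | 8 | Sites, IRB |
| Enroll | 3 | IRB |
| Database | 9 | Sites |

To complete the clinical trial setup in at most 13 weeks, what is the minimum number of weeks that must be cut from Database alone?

1

Current finish: 14 weeks; target: 13.
Database is on every critical path, so each week cut from Database cuts the finish by one (this holds down to a finish of 13).
Need 14 − 13 = 1 week off Database → Database becomes 8 weeks, finish becomes 13.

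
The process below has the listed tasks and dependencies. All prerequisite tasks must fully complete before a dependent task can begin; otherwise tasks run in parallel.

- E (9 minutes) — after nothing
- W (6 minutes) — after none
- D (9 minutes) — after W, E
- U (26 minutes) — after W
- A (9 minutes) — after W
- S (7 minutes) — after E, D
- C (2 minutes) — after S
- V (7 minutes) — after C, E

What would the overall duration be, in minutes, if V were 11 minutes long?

38

As given, the longest chain is E→D→S→C→V = 9+9+7+2+7 = 34, so the finish is 34 minutes.
Since V is critical, the +4 change carries straight to that chain (now 38 minutes).
The critical path is still E→D→S→C→V; finish is now 38 minutes.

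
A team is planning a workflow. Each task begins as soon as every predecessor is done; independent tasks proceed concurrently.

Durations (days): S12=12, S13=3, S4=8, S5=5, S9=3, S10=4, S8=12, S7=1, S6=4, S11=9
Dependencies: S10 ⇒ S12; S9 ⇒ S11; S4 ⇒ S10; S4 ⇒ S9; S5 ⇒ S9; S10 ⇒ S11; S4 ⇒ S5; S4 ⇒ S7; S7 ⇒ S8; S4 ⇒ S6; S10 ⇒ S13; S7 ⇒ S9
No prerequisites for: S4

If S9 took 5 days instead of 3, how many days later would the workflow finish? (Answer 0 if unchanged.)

2

As given, the longest chain is S4→S5→S9→S11 = 8+5+3+9 = 25, so the finish is 25 days.
S9 is on the critical path; changing it to 5 makes that path 27 days.
That remains the longest chain; total 27 days.
Change in finish: 27 − 25 = +2 days.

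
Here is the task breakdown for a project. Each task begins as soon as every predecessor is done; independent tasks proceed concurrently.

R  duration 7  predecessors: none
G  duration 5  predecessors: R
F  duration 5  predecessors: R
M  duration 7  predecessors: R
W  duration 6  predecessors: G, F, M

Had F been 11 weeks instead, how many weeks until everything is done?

As given, the longest chain is R→M→W = 7+7+6 = 20, so the finish is 20 weeks.
The longest path through F is only 18 weeks, so F has float 2.
Now R→F→W = 7+11+6 = 24 is longest, so the finish becomes 24 weeks.

24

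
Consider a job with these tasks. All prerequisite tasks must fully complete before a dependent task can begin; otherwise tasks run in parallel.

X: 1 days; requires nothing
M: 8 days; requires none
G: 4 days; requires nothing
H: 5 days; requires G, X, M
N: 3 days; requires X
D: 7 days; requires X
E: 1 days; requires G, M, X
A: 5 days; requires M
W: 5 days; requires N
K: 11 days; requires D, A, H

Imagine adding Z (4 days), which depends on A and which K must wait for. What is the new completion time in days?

28

Originally the job takes 24 days.
With Z inserted, K now waits for max(D, A, H, Z).
New critical path: M→A→Z→K = 8+5+4+11 = 28 ⇒ 28 days.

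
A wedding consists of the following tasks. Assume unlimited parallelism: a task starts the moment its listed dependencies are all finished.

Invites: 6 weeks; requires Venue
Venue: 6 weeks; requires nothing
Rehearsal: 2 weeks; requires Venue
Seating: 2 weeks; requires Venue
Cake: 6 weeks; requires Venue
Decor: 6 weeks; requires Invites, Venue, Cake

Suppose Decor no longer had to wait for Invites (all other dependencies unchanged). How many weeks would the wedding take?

18

Before: longest chain Venue→Invites→Decor = 6+6+6 = 18, finish 18.
Dropping Invites→Decor doesn't change Decor's earliest start (12); another predecessor still binds.
New critical path: Venue→Cake→Decor = 6+6+6 = 18 ⇒ 18 weeks.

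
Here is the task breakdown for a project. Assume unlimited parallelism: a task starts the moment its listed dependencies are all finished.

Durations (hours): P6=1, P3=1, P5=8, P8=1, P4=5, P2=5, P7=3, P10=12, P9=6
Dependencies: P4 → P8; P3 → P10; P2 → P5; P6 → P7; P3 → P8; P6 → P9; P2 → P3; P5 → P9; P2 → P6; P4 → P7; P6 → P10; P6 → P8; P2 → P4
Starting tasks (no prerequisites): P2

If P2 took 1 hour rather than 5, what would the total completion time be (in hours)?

15

Actual critical path: P2→P5→P9 = 5+8+6 = 19 ⇒ 19 hours.
Since P2 is critical, the -4 change carries straight to that chain (now 15 hours).
That remains the longest chain; total 15 hours.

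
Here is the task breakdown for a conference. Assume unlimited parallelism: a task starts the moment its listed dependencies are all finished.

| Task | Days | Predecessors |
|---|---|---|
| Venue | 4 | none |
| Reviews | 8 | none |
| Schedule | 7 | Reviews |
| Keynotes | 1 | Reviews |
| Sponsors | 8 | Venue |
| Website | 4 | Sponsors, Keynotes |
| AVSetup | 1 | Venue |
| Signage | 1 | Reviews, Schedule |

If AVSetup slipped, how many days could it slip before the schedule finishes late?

Critical path: Venue→Sponsors→Website = 4+8+4 = 16, so the finish is 16 days.
The longest chain containing AVSetup totals 5 days.
Float = 16 − 5 = 11.

11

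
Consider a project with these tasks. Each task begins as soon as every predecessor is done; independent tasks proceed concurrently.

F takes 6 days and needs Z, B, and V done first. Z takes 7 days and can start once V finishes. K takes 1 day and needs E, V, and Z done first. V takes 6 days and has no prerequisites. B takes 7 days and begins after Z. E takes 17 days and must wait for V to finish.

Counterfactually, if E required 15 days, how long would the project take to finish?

26

Actual critical path: V→Z→B→F = 6+7+7+6 = 26 ⇒ 26 days.
E has 2 days of float (longest path through it is 24).
The critical path is still V→Z→B→F; finish is now 26 days.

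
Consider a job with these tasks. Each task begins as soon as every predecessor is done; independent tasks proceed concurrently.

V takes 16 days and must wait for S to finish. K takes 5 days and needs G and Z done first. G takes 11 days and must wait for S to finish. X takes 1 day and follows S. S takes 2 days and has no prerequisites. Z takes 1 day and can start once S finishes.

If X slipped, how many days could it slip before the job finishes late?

15

The longest chain is S→V = 2+16 = 18; overall finish 18 days.
X finishes as early as 3 and must finish by 18.
Float = 18 − 3 = 15.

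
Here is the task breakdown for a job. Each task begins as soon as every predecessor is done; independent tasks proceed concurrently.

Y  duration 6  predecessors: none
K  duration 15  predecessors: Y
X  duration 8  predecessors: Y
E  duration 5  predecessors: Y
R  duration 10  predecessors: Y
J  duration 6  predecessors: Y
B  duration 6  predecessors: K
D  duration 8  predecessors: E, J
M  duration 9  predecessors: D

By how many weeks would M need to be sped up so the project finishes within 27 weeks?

Current finish: 29 weeks; target: 27.
M is on every critical path, so each week cut from M cuts the finish by one (this holds down to a finish of 27).
Need 29 − 27 = 2 weeks off M → M becomes 7 weeks, finish becomes 27.

2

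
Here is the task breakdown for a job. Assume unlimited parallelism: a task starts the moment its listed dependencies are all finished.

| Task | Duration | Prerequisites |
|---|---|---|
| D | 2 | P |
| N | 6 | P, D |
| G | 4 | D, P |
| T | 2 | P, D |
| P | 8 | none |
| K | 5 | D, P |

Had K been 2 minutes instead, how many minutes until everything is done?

16

As given, the longest chain is P→D→N = 8+2+6 = 16, so the finish is 16 minutes.
The longest path through K is only 15 minutes, so K has float 1.
No other chain overtakes it, so the finish is 16 minutes.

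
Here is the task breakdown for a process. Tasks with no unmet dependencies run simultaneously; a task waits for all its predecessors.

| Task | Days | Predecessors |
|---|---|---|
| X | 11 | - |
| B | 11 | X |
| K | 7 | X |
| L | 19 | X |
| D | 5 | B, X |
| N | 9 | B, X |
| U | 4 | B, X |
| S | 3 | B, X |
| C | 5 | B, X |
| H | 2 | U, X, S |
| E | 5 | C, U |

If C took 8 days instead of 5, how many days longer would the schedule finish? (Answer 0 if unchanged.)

As given, the longest chain is X→B→C→E = 11+11+5+5 = 32, so the finish is 32 days.
C is on the critical path; changing it to 8 makes that path 35 days.
That remains the longest chain; total 35 days.
Change in finish: 35 − 32 = +3 days.

3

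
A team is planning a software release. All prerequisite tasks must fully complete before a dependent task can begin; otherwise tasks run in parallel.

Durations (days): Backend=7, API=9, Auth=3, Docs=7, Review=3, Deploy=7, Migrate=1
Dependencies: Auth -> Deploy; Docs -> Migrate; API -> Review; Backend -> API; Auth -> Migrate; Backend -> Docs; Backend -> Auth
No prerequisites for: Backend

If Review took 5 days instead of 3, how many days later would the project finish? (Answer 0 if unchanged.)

2

As given, the longest chain is Backend→API→Review = 7+9+3 = 19, so the finish is 19 days.
Review is on the critical path; changing it to 5 makes that path 21 days.
That remains the longest chain; total 21 days.
Change in finish: 21 − 19 = +2 days.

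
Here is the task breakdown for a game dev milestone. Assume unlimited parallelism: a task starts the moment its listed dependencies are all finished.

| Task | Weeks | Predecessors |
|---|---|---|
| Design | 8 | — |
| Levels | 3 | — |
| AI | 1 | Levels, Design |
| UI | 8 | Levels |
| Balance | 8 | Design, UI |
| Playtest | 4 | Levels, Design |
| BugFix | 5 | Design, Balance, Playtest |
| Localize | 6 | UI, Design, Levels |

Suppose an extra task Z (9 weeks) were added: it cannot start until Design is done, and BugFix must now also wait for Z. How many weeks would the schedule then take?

Originally the schedule takes 24 weeks.
With Z inserted, BugFix now waits for max(Design, Balance, Playtest, Z).
New critical path: Levels→UI→Balance→BugFix = 3+8+8+5 = 24 ⇒ 24 weeks.

24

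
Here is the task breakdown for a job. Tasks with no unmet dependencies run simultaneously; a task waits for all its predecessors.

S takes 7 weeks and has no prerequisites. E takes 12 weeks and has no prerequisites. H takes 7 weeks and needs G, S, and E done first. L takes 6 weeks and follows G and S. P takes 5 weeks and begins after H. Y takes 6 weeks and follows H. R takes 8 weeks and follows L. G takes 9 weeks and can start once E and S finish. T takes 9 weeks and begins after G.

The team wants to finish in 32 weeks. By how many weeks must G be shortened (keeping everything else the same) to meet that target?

3

Current finish: 35 weeks; target: 32.
G is on every critical path, so each week cut from G cuts the finish by one (this holds down to a finish of 27).
Need 35 − 32 = 3 weeks off G → G becomes 6 weeks, finish becomes 32.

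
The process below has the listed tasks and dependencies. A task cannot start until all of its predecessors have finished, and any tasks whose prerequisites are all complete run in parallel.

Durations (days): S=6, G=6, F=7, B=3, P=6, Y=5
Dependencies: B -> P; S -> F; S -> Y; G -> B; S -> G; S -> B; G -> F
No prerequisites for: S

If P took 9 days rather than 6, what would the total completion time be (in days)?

24

As given, the longest chain is S→G→B→P = 6+6+3+6 = 21, so the finish is 21 days.
Since P is critical, the +3 change carries straight to that chain (now 24 days).
No other chain overtakes it, so the finish is 24 days.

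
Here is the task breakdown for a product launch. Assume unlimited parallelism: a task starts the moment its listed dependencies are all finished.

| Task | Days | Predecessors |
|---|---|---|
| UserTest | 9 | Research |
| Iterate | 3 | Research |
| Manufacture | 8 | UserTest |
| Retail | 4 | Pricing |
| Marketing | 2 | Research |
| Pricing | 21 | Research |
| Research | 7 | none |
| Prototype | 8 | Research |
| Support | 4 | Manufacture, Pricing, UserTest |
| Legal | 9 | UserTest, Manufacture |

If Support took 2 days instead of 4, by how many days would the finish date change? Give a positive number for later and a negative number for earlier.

Actual critical path: Research→UserTest→Manufacture→Legal = 7+9+8+9 = 33 ⇒ 33 days.
The longest path through Support is only 32 days, so Support has float 1.
That remains the longest chain; total 33 days.
Change in finish: 33 − 33 = +0 days.

0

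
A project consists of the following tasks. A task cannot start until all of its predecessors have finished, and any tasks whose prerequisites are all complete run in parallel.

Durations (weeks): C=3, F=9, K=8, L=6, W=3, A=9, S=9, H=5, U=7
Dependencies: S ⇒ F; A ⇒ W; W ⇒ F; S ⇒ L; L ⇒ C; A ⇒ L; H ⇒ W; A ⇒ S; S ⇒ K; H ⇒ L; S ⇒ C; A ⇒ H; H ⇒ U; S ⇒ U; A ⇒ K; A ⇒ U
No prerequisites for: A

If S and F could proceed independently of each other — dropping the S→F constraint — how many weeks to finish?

27

Original critical path: A→S→L→C = 9+9+6+3 = 27 ⇒ 27 weeks.
Without S→F, F's earliest start moves from 18 to 17.
The longest chain is now A→S→L→C = 9+9+6+3 = 27, so the plan takes 27 weeks.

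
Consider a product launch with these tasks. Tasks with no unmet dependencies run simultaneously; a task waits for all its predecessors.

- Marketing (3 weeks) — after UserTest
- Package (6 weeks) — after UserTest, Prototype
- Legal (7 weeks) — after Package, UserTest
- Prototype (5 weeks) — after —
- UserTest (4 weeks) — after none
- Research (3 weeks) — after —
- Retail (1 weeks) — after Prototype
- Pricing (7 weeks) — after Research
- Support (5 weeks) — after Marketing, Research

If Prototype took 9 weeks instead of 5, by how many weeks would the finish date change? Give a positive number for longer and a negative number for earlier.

Baseline: Prototype→Package→Legal = 5+6+7 = 18 → 18 weeks.
Prototype is on the critical path; changing it to 9 makes that path 22 weeks.
The critical path is still Prototype→Package→Legal; finish is now 22 weeks.
Change in finish: 22 − 18 = +4 weeks.

4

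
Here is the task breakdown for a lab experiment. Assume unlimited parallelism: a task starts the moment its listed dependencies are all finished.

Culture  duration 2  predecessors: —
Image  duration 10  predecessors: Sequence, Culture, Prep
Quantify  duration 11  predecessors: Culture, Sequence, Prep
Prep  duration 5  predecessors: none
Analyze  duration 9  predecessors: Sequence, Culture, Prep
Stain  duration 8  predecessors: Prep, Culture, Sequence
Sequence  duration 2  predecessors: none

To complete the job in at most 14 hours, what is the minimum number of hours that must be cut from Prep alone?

Current finish: 16 hours; target: 14.
Prep is on every critical path, so each hour cut from Prep cuts the finish by one (this holds down to a finish of 13).
Need 16 − 14 = 2 hours off Prep → Prep becomes 3 hours, finish becomes 14.

2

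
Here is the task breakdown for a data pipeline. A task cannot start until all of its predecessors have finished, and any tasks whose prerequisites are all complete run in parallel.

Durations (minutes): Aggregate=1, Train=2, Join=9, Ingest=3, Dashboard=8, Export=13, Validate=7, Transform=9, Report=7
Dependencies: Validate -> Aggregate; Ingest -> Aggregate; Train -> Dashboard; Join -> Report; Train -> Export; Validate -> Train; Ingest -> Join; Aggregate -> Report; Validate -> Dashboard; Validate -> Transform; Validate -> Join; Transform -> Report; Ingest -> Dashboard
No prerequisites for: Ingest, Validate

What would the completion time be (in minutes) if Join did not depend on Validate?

With the dependency in place, Validate→Join→Report = 7+9+7 = 23 sets the finish at 23 minutes.
Without Validate→Join, Join's earliest start moves from 7 to 3.
After: Validate→Transform→Report = 7+9+7 = 23 → 23 minutes.

23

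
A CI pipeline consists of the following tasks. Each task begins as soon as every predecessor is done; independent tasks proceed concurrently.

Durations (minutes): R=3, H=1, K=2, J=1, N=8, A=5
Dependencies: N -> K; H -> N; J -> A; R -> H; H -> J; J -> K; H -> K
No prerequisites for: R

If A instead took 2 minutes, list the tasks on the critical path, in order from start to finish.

R, H, N, K

Baseline: R→H→N→K = 3+1+8+2 = 14 → 14 minutes.
A is off the critical path — its longest chain is 10 minutes, giving 4 of slack.
That remains the longest chain; total 14 minutes.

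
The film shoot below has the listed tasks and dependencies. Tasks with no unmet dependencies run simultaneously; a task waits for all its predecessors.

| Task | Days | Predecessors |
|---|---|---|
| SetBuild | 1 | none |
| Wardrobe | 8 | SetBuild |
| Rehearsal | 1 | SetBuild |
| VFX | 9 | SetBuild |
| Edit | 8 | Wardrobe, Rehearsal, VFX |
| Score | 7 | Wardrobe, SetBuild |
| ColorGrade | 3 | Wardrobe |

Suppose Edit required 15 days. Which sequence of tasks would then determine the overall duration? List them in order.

The binding path is SetBuild→VFX→Edit = 1+9+8 = 18; finish at 18 days.
Since Edit is critical, the +7 change carries straight to that chain (now 25 days).
No other chain overtakes it, so the finish is 25 days.

SetBuild, VFX, Edit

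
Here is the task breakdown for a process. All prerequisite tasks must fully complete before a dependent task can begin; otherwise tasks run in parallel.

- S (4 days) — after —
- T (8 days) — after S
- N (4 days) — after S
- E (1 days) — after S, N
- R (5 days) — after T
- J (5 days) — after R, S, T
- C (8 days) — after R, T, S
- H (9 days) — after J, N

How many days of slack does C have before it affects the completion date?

6

S→T→R→J→H = 4+8+5+5+9 = 31 sets the makespan at 31 days.
C finishes as early as 25 and must finish by 31.
Float = 31 − 25 = 6.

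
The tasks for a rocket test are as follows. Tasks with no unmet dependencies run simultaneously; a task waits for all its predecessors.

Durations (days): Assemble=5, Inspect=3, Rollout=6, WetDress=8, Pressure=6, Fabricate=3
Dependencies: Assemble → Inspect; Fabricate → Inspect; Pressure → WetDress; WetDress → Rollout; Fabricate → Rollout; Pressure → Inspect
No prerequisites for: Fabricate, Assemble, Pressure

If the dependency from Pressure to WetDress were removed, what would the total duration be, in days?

14

Original critical path: Pressure→WetDress→Rollout = 6+8+6 = 20 ⇒ 20 days.
Without Pressure→WetDress, WetDress's earliest start moves from 6 to 0.
The longest chain is now WetDress→Rollout = 8+6 = 14, so the plan takes 14 days.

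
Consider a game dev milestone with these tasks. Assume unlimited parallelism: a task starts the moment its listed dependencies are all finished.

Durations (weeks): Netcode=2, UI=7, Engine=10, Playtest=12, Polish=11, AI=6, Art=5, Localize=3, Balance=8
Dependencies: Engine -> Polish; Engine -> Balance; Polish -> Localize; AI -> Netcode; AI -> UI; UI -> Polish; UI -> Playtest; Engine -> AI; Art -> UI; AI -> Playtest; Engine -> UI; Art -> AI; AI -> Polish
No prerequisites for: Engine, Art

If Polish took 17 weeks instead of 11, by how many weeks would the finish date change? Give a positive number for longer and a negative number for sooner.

6

Actual critical path: Engine→AI→UI→Polish→Localize = 10+6+7+11+3 = 37 ⇒ 37 weeks.
Polish is on the critical path; changing it to 17 makes that path 43 weeks.
That remains the longest chain; total 43 weeks.
Change in finish: 43 − 37 = +6 weeks.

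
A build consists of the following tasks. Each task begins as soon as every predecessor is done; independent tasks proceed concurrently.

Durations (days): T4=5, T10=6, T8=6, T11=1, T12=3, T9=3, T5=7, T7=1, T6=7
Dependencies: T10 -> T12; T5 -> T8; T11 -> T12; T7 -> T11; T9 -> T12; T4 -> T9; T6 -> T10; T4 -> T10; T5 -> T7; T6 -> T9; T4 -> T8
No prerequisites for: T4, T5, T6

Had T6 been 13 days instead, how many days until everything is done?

22

Critical path before the change: T6→T10→T12 = 7+6+3 = 16 giving 16 days.
Since T6 is critical, the +6 change carries straight to that chain (now 22 days).
That remains the longest chain; total 22 days.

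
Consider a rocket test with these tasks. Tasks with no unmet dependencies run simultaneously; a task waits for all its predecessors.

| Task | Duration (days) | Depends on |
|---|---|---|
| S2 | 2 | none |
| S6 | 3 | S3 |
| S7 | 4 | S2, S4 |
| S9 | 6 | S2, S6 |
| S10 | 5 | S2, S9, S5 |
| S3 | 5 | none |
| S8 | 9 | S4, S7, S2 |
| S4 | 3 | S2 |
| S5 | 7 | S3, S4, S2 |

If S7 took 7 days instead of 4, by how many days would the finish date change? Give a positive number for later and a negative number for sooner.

Critical path before the change: S3→S6→S9→S10 = 5+3+6+5 = 19 giving 19 days.
S7 has 1 day of float (longest path through it is 18).
Now S2→S4→S7→S8 = 2+3+7+9 = 21 is longest, so the finish becomes 21 days.
Change in finish: 21 − 19 = +2 days.

2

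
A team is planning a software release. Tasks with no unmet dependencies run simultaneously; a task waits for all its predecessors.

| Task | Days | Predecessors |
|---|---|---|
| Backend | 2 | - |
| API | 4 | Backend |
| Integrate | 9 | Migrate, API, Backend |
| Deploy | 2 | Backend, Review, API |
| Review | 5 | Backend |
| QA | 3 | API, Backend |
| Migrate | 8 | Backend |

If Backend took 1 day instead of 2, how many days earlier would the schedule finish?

As given, the longest chain is Backend→Migrate→Integrate = 2+8+9 = 19, so the finish is 19 days.
Backend is on the critical path; changing it to 1 makes that path 18 days.
No other chain overtakes it, so the finish is 18 days.
Change in finish: 18 − 19 = -1 days.

1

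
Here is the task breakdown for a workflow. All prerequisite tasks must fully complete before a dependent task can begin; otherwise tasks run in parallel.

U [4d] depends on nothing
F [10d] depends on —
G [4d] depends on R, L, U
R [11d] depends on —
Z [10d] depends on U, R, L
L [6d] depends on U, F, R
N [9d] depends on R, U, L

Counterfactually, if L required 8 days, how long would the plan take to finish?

29

Actual critical path: R→L→Z = 11+6+10 = 27 ⇒ 27 days.
Since L is critical, the +2 change carries straight to that chain (now 29 days).
No other chain overtakes it, so the finish is 29 days.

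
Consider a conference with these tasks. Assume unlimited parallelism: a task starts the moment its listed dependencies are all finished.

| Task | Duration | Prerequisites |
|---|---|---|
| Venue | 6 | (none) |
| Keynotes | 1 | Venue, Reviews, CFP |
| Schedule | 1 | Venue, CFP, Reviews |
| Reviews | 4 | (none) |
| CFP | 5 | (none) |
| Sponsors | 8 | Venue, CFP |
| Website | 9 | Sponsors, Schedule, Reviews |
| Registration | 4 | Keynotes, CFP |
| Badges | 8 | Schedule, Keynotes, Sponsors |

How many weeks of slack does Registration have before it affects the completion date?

12

The longest chain is Venue→Sponsors→Website = 6+8+9 = 23; overall finish 23 weeks.
Longest path through Registration: 11 weeks (earliest finish 11, latest finish 23).
Float = 23 − 11 = 12.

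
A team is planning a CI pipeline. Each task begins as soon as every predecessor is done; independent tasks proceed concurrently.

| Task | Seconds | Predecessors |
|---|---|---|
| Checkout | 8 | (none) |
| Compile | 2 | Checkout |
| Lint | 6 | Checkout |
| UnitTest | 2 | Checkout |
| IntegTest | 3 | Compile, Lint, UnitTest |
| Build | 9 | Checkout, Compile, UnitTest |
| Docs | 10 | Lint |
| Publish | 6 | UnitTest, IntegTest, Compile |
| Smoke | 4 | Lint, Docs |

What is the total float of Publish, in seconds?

Critical path: Checkout→Lint→Docs→Smoke = 8+6+10+4 = 28, so the finish is 28 seconds.
Longest path through Publish: 23 seconds (earliest finish 23, latest finish 28).
Float = 28 − 23 = 5.

5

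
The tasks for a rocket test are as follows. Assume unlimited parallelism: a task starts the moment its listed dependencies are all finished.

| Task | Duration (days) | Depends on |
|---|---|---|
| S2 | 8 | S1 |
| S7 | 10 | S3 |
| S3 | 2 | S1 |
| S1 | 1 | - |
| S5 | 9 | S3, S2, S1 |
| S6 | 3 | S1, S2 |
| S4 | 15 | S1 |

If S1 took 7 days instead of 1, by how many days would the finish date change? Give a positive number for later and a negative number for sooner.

Actual critical path: S1→S2→S5 = 1+8+9 = 18 ⇒ 18 days.
S1 is on the critical path; changing it to 7 makes that path 24 days.
The critical path is still S1→S2→S5; finish is now 24 days.
Change in finish: 24 − 18 = +6 days.

6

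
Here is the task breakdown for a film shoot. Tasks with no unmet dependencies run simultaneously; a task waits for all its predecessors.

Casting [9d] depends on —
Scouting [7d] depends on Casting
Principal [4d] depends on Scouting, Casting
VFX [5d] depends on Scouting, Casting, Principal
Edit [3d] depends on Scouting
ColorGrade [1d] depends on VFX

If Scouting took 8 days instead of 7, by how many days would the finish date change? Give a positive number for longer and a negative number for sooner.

The binding path is Casting→Scouting→Principal→VFX→ColorGrade = 9+7+4+5+1 = 26; finish at 26 days.
Since Scouting is critical, the +1 change carries straight to that chain (now 27 days).
No other chain overtakes it, so the finish is 27 days.
Change in finish: 27 − 26 = +1 days.

1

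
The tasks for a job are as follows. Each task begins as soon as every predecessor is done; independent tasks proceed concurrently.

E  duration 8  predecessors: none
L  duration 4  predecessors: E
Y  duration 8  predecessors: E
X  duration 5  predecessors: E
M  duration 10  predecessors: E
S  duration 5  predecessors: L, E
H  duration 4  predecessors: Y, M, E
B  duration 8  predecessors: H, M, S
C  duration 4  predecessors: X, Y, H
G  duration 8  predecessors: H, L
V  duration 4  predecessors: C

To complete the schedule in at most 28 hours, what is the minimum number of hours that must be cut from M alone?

2

Current finish: 30 hours; target: 28.
M is on every critical path, so each hour cut from M cuts the finish by one (this holds down to a finish of 28).
Need 30 − 28 = 2 hours off M → M becomes 8 hours, finish becomes 28.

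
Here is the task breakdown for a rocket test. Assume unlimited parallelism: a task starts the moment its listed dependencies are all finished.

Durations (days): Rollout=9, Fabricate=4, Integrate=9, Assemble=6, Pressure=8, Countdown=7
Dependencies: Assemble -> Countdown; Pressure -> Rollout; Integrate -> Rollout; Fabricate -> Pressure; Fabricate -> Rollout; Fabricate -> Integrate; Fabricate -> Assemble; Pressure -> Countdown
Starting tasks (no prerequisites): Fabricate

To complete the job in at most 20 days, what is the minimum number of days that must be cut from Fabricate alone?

Current finish: 22 days; target: 20.
Fabricate is on every critical path, so each day cut from Fabricate cuts the finish by one (this holds down to a finish of 19).
Need 22 − 20 = 2 days off Fabricate → Fabricate becomes 2 days, finish becomes 20.

2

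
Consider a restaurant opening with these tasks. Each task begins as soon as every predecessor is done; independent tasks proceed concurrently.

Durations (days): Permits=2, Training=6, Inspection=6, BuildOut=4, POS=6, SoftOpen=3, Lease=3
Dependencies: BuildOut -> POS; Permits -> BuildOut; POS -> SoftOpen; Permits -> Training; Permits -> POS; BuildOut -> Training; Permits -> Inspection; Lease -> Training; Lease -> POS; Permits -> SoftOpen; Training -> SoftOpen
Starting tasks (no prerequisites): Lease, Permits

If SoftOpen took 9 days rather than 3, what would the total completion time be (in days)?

21

Critical path before the change: Permits→BuildOut→Training→SoftOpen = 2+4+6+3 = 15 giving 15 days.
SoftOpen is on the critical path; changing it to 9 makes that path 21 days.
No other chain overtakes it, so the finish is 21 days.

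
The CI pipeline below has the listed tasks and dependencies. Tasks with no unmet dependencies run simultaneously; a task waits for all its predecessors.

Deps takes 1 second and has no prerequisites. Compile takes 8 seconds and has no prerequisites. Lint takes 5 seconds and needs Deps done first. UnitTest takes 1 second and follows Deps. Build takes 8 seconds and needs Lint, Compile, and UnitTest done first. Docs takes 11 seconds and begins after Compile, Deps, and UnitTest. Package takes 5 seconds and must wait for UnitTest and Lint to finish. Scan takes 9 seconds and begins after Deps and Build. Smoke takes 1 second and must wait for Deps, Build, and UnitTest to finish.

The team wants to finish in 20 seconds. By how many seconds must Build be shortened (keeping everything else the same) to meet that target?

5

Current finish: 25 seconds; target: 20.
Build is on every critical path, so each second cut from Build cuts the finish by one (this holds down to a finish of 19).
Need 25 − 20 = 5 seconds off Build → Build becomes 3 seconds, finish becomes 20.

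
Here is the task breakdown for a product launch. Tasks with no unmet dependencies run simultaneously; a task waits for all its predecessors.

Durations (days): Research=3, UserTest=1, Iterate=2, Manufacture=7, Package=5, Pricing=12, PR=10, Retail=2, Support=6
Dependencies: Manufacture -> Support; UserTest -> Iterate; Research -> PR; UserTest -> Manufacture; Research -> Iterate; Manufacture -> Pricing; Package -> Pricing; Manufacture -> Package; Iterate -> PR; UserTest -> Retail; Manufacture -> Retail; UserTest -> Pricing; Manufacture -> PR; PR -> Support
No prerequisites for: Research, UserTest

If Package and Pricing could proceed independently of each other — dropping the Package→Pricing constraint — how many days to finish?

Original critical path: UserTest→Manufacture→Package→Pricing = 1+7+5+12 = 25 ⇒ 25 days.
Without Package→Pricing, Pricing's earliest start moves from 13 to 8.
After: UserTest→Manufacture→PR→Support = 1+7+10+6 = 24 → 24 days.

24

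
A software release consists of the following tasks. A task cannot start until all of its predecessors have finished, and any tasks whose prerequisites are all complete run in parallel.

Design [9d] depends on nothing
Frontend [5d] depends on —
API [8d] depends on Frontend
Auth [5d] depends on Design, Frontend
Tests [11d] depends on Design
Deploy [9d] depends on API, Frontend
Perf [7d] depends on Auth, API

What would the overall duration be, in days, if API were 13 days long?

Critical path before the change: Frontend→API→Deploy = 5+8+9 = 22 giving 22 days.
API lies on that path, so at 13 days the path becomes 27 days.
That remains the longest chain; total 27 days.

27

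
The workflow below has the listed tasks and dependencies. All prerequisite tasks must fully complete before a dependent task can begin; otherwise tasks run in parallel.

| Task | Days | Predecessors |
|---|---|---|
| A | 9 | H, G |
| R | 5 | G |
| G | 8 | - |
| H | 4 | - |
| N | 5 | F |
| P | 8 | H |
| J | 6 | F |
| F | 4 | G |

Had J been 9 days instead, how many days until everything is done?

Critical path before the change: G→F→J = 8+4+6 = 18 giving 18 days.
Since J is critical, the +3 change carries straight to that chain (now 21 days).
The critical path is still G→F→J; finish is now 21 days.

21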